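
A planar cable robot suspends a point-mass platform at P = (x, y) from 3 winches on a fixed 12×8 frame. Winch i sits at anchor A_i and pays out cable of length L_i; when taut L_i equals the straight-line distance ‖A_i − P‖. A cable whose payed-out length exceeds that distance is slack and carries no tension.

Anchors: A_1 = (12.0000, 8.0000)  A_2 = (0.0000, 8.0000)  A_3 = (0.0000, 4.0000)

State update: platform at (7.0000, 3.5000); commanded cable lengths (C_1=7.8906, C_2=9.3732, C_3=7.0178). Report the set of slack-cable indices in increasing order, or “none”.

1, 2

i=1: geometric 6.7268 vs commanded 7.8906 ⇒ slack
i=2: geometric 8.3217 vs commanded 9.3732 ⇒ slack
i=3: geometric 7.0178 vs commanded 7.0178 ⇒ taut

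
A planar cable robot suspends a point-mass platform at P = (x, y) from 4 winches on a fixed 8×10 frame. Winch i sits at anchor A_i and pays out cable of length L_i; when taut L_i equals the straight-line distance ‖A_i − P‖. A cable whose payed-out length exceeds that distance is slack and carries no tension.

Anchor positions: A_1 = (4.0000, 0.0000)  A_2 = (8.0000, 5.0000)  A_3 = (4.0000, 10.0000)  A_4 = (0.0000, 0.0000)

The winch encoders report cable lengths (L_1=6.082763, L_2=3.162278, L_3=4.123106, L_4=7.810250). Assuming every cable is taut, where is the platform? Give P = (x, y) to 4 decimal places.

(5.0000, 6.0000)

each cable: (A_i−P)·(A_i−P) = L_i²; let q_i = ‖A_i‖²−L_i²
q_1 = 16.0000+0.0000−37.0000 = -21.0000
row 1: -8.0000x − 10.0000y = -100.0000  (q_2=79.0000)
row 2: 0.0000x − 20.0000y = -120.0000  (q_3=99.0000)
row 3: 8.0000x + 0.0000y = 40.0000  (q_4=-61.0000)
Cramer on rows 1–2 → x = 5.0000, y = 6.0000
check cable 4: ‖A_4−P‖² = 61.0000 ≈ L_4² = 61.0000 ✓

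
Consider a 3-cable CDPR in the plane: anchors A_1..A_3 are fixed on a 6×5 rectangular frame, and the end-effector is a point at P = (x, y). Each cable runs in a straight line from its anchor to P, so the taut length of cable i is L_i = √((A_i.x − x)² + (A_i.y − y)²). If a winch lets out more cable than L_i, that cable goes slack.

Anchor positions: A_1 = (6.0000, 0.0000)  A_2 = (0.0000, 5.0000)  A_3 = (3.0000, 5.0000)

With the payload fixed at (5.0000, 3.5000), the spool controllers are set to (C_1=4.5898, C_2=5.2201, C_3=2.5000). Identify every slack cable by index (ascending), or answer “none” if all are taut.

i=1: geometric 3.6401 vs commanded 4.5898 ⇒ slack
i=2: geometric 5.2202 vs commanded 5.2201 ⇒ taut
i=3: geometric 2.5000 vs commanded 2.5000 ⇒ taut

1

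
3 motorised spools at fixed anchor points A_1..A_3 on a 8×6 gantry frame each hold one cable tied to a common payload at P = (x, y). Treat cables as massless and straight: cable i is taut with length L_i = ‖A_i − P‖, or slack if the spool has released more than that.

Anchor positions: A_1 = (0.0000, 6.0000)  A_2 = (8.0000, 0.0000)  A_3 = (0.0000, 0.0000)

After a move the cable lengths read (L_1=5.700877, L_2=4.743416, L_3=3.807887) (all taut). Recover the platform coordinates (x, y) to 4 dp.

(3.5000, 1.5000)

each cable: (A_i−P)·(A_i−P) = L_i²; let q_i = ‖A_i‖²−L_i²
q_1 = 0.0000+36.0000−32.5000 = 3.5000
row 1: -16.0000x + 12.0000y = -38.0000  (q_2=41.5000)
row 2: 0.0000x + 12.0000y = 18.0000  (q_3=-14.5000)
Cramer on rows 1–2 → x = 3.5000, y = 1.5000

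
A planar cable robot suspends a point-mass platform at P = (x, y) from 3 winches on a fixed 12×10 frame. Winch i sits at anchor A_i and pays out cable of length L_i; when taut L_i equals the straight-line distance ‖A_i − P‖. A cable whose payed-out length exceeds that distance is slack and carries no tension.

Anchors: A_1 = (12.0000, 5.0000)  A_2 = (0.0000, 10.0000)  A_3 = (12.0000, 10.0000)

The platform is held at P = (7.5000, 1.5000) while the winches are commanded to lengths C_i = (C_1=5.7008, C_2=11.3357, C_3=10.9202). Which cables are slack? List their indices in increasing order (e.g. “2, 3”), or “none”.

3

cable 1: √((4.5000)²+(3.5000)²)=5.7009, C_1=5.7008: taut
cable 2: √((-7.5000)²+(8.5000)²)=11.3358, C_2=11.3357: taut
cable 3: √((4.5000)²+(8.5000)²)=9.6177, C_3=10.9202: slack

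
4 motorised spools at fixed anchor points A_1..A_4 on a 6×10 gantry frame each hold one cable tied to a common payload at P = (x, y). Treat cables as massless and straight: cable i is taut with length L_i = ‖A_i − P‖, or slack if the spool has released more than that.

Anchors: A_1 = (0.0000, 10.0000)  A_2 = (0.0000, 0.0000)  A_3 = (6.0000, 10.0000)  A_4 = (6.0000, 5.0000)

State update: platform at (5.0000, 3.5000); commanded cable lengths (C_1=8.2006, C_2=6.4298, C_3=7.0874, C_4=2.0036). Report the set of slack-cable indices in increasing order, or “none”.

2, 3, 4

i=1: geometric 8.2006 vs commanded 8.2006 ⇒ taut
i=2: geometric 6.1033 vs commanded 6.4298 ⇒ slack
i=3: geometric 6.5765 vs commanded 7.0874 ⇒ slack
i=4: geometric 1.8028 vs commanded 2.0036 ⇒ slack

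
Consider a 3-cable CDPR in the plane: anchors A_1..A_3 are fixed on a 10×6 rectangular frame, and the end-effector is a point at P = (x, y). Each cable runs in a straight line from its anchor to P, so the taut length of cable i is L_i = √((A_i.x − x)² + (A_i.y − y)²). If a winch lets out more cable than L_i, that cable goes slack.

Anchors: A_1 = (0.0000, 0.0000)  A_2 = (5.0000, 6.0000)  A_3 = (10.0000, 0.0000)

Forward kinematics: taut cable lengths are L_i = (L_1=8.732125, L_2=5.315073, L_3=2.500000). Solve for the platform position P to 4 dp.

(8.5000, 2.0000)

expand ‖A_i−P‖²=L_i² and subtract eq 1 (q_i ≔ ‖A_i‖²−L_i²)
q_1 = 0.0000+0.0000−76.2500 = -76.2500
eq1−eq2 → [-10.0000  -12.0000]·P = -109.0000
eq1−eq3 → [-20.0000  0.0000]·P = -170.0000
2×2 solve → P = (8.5000, 2.0000)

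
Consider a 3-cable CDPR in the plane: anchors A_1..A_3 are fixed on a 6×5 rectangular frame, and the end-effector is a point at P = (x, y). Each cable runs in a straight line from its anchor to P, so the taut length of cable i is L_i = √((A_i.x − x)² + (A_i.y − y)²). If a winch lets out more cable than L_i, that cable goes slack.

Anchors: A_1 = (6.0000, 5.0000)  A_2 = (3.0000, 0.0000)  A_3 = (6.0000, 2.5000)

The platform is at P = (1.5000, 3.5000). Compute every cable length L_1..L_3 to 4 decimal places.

(4.7434, 3.8079, 4.6098)

L_1 = √((6.0000−1.5000)² + (5.0000−3.5000)²) = 4.7434
L_2 = √((3.0000−1.5000)² + (0.0000−3.5000)²) = 3.8079
L_3 = √((6.0000−1.5000)² + (2.5000−3.5000)²) = 4.6098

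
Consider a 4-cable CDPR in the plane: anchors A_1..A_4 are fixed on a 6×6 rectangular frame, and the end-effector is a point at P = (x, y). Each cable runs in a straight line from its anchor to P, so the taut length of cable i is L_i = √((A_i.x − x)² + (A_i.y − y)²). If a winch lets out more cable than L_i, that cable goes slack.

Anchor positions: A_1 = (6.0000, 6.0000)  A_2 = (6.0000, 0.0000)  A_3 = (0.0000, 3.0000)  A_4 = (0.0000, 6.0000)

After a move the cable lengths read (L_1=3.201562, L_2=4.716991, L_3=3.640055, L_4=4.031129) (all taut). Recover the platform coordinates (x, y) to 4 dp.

(3.5000, 4.0000)

expand ‖A_i−P‖²=L_i² and subtract eq 1 (k_i ≔ ‖A_i‖²−L_i²)
k_1 = 36.0000+36.0000−10.2500 = 61.7500
eq1−eq2 → [0.0000  12.0000]·P = 48.0000
eq1−eq3 → [12.0000  6.0000]·P = 66.0000
eq1−eq4 → [12.0000  0.0000]·P = 42.0000
2×2 solve → P = (3.5000, 4.0000)
check cable 4: ‖A_4−P‖² = 16.2500 ≈ L_4² = 16.2500 ✓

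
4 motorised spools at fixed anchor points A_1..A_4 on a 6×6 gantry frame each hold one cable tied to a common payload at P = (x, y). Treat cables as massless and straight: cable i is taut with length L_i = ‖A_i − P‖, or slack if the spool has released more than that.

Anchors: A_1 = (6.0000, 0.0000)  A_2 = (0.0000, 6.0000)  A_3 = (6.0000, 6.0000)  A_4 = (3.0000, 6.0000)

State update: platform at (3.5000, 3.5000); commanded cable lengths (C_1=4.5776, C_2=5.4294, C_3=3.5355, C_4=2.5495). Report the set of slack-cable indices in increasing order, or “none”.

1, 2

cable 1: √((2.5000)²+(-3.5000)²)=4.3012, C_1=4.5776: slack
cable 2: √((-3.5000)²+(2.5000)²)=4.3012, C_2=5.4294: slack
cable 3: √((2.5000)²+(2.5000)²)=3.5355, C_3=3.5355: taut
cable 4: √((-0.5000)²+(2.5000)²)=2.5495, C_4=2.5495: taut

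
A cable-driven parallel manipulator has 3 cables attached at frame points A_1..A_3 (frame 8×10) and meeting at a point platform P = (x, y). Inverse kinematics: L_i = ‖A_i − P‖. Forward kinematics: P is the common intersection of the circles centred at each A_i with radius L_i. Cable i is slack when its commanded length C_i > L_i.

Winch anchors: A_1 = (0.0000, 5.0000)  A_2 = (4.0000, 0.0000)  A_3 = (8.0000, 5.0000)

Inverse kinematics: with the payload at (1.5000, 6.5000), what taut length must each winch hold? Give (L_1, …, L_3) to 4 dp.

(2.1213, 6.9642, 6.6708)

L_1: Δ = A_1−P = (-1.5000, -1.5000) → ‖Δ‖ = √4.5000 = 2.1213
L_2: Δ = A_2−P = (2.5000, -6.5000) → ‖Δ‖ = √48.5000 = 6.9642
L_3: Δ = A_3−P = (6.5000, -1.5000) → ‖Δ‖ = √44.5000 = 6.6708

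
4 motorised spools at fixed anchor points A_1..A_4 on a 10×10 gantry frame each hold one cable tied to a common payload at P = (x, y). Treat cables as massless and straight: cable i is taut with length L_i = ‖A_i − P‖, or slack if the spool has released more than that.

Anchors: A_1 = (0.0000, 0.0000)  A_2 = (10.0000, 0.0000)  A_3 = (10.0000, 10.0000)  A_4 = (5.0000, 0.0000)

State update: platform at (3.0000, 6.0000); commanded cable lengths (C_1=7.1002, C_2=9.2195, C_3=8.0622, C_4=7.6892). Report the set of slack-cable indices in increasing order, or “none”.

1, 4

cable 1: √((-3.0000)²+(-6.0000)²)=6.7082, C_1=7.1002: slack
cable 2: √((7.0000)²+(-6.0000)²)=9.2195, C_2=9.2195: taut
cable 3: √((7.0000)²+(4.0000)²)=8.0623, C_3=8.0622: taut
cable 4: √((2.0000)²+(-6.0000)²)=6.3246, C_4=7.6892: slack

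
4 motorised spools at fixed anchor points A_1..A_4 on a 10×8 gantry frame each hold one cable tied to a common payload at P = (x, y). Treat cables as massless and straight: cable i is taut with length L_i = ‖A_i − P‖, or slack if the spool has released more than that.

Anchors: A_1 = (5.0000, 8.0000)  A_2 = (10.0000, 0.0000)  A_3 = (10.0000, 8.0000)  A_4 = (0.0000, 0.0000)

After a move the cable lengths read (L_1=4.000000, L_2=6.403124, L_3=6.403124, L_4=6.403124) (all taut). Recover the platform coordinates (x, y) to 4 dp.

(5.0000, 4.0000)

circle eqns → linear via eq_j − eq_1; set c_j = A_j·A_j − L_j²
c_1 = 25.0000+64.0000−16.0000 = 73.0000
-10.0000·x + 16.0000·y = c_1−c_2 = 14.0000
-10.0000·x + 0.0000·y = c_1−c_3 = -50.0000
10.0000·x + 16.0000·y = c_1−c_4 = 114.0000
solve first two rows → x=5.0000, y=4.0000
check cable 4: ‖A_4−P‖² = 41.0000 ≈ L_4² = 41.0000 ✓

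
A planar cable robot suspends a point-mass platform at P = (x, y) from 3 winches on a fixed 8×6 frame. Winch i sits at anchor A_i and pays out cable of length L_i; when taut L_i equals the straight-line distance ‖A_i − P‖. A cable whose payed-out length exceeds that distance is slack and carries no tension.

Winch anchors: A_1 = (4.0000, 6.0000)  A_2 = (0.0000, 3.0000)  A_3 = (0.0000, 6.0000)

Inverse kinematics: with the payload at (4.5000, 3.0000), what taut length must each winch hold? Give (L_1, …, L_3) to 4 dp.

(3.0414, 4.5000, 5.4083)

L_1: Δ = A_1−P = (-0.5000, 3.0000) → ‖Δ‖ = √9.2500 = 3.0414
L_2: Δ = A_2−P = (-4.5000, 0.0000) → ‖Δ‖ = √20.2500 = 4.5000
L_3: Δ = A_3−P = (-4.5000, 3.0000) → ‖Δ‖ = √29.2500 = 5.4083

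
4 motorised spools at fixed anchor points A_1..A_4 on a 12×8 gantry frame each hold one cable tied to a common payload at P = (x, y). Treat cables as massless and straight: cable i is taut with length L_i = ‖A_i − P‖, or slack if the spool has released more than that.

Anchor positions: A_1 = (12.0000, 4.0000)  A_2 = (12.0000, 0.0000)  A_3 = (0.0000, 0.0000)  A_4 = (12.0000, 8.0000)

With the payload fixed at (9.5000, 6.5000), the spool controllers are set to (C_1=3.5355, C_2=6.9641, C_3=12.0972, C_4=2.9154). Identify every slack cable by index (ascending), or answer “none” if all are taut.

i=1: geometric 3.5355 vs commanded 3.5355 ⇒ taut
i=2: geometric 6.9642 vs commanded 6.9641 ⇒ taut
i=3: geometric 11.5109 vs commanded 12.0972 ⇒ slack
i=4: geometric 2.9155 vs commanded 2.9154 ⇒ taut

3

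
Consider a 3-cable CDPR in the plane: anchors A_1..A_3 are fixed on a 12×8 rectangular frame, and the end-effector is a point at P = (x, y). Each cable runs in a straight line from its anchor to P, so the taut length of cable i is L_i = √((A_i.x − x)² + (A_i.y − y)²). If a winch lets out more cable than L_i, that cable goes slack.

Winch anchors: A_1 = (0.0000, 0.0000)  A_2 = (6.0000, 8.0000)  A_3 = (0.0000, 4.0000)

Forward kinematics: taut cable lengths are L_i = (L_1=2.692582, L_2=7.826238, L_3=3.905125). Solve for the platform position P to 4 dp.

(2.5000, 1.0000)

circle eqns → linear via eq_j − eq_1; set q_j = A_j·A_j − L_j²
q_1 = 0.0000+0.0000−7.2500 = -7.2500
-12.0000·x − 16.0000·y = q_1−q_2 = -46.0000
0.0000·x − 8.0000·y = q_1−q_3 = -8.0000
solve first two rows → x=2.5000, y=1.0000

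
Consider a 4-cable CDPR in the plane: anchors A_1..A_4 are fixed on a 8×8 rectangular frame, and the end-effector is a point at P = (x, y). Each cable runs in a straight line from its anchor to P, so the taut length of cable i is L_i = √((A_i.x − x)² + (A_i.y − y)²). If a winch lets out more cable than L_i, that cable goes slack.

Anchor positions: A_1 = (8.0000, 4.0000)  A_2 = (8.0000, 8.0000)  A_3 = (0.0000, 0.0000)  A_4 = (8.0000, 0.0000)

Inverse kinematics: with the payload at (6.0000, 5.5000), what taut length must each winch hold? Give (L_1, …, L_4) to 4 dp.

L_1 = √((8.0000−6.0000)² + (4.0000−5.5000)²) = 2.5000
L_2 = √((8.0000−6.0000)² + (8.0000−5.5000)²) = 3.2016
L_3 = √((0.0000−6.0000)² + (0.0000−5.5000)²) = 8.1394
L_4 = √((8.0000−6.0000)² + (0.0000−5.5000)²) = 5.8523

(2.5000, 3.2016, 8.1394, 5.8523)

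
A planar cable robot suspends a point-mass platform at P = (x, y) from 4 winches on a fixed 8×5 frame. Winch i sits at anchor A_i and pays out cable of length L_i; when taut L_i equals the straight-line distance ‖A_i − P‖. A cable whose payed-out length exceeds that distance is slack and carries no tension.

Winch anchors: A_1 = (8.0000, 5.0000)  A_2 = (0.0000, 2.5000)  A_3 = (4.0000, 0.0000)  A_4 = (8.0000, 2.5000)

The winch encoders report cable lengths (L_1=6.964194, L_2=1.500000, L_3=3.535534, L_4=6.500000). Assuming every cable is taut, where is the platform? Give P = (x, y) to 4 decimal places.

(1.5000, 2.5000)

each cable: (A_i−P)·(A_i−P) = L_i²; let k_i = ‖A_i‖²−L_i²
k_1 = 64.0000+25.0000−48.5000 = 40.5000
row 1: 16.0000x + 5.0000y = 36.5000  (k_2=4.0000)
row 2: 8.0000x + 10.0000y = 37.0000  (k_3=3.5000)
row 3: 0.0000x + 5.0000y = 12.5000  (k_4=28.0000)
Cramer on rows 1–2 → x = 1.5000, y = 2.5000
check cable 4: ‖A_4−P‖² = 42.2500 ≈ L_4² = 42.2500 ✓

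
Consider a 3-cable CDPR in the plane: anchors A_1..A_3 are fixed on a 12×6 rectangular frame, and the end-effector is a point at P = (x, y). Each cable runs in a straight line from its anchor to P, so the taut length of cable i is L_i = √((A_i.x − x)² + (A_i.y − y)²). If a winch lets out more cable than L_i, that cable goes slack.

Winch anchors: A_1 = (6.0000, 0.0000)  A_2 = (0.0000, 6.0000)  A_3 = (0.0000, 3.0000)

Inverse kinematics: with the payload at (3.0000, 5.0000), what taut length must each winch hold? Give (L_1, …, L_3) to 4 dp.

L_1: Δ = A_1−P = (3.0000, -5.0000) → ‖Δ‖ = √34.0000 = 5.8310
L_2: Δ = A_2−P = (-3.0000, 1.0000) → ‖Δ‖ = √10.0000 = 3.1623
L_3: Δ = A_3−P = (-3.0000, -2.0000) → ‖Δ‖ = √13.0000 = 3.6056

(5.8310, 3.1623, 3.6056)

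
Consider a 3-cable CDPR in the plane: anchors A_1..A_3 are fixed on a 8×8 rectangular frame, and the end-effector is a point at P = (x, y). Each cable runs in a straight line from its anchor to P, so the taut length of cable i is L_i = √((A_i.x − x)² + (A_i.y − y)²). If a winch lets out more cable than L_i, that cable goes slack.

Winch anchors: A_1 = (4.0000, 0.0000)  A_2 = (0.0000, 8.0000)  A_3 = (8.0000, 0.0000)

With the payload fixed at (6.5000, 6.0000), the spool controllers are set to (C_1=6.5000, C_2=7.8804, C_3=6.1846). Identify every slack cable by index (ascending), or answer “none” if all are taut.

2

cable 1: √((-2.5000)²+(-6.0000)²)=6.5000, C_1=6.5000: taut
cable 2: √((-6.5000)²+(2.0000)²)=6.8007, C_2=7.8804: slack
cable 3: √((1.5000)²+(-6.0000)²)=6.1847, C_3=6.1846: taut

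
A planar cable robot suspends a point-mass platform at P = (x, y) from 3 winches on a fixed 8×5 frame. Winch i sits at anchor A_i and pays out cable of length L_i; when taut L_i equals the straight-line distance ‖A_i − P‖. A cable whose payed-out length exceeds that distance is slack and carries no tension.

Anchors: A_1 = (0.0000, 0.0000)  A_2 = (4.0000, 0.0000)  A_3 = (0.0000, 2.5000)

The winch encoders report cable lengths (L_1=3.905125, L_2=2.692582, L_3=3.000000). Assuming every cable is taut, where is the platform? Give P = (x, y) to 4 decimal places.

each cable: (A_i−P)·(A_i−P) = L_i²; let c_i = ‖A_i‖²−L_i²
c_1 = 0.0000+0.0000−15.2500 = -15.2500
row 1: -8.0000x + 0.0000y = -24.0000  (c_2=8.7500)
row 2: 0.0000x − 5.0000y = -12.5000  (c_3=-2.7500)
Cramer on rows 1–2 → x = 3.0000, y = 2.5000

(3.0000, 2.5000)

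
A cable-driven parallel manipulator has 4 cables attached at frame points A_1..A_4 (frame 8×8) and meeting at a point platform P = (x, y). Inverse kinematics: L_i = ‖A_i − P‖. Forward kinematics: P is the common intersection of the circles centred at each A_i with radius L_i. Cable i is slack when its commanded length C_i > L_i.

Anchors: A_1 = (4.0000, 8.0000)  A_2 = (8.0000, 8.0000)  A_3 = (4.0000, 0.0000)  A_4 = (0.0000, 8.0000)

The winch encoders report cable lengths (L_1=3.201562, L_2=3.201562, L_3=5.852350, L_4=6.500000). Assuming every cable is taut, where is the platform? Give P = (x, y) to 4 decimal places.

each cable: (A_i−P)·(A_i−P) = L_i²; let k_i = ‖A_i‖²−L_i²
k_1 = 16.0000+64.0000−10.2500 = 69.7500
row 1: -8.0000x + 0.0000y = -48.0000  (k_2=117.7500)
row 2: 0.0000x + 16.0000y = 88.0000  (k_3=-18.2500)
row 3: 8.0000x + 0.0000y = 48.0000  (k_4=21.7500)
Cramer on rows 1–2 → x = 6.0000, y = 5.5000
check cable 4: ‖A_4−P‖² = 42.2500 ≈ L_4² = 42.2500 ✓

(6.0000, 5.5000)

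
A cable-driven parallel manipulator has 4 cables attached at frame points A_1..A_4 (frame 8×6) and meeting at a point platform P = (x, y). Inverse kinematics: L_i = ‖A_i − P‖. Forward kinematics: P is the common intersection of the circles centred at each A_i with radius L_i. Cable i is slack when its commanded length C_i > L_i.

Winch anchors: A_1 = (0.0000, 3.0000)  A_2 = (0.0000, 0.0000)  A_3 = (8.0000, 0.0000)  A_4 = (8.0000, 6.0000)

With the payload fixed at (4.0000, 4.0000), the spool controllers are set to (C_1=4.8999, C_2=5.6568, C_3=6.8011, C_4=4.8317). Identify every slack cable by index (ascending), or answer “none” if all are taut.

cable 1: L_1 = ‖A_1−P‖ = 4.1231;  C_1 = 4.8999 → slack
cable 2: L_2 = ‖A_2−P‖ = 5.6569;  C_2 = 5.6568 → taut
cable 3: L_3 = ‖A_3−P‖ = 5.6569;  C_3 = 6.8011 → slack
cable 4: L_4 = ‖A_4−P‖ = 4.4721;  C_4 = 4.8317 → slack

1, 3, 4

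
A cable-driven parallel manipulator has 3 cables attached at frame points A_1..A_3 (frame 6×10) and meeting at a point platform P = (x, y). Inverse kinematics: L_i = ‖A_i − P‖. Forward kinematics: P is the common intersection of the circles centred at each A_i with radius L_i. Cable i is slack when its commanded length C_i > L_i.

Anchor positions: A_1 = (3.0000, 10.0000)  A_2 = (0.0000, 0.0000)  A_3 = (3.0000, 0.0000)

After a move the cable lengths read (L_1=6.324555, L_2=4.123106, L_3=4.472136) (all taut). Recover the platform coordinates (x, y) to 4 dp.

(1.0000, 4.0000)

expand ‖A_i−P‖²=L_i² and subtract eq 1 (k_i ≔ ‖A_i‖²−L_i²)
k_1 = 9.0000+100.0000−40.0000 = 69.0000
eq1−eq2 → [6.0000  20.0000]·P = 86.0000
eq1−eq3 → [0.0000  20.0000]·P = 80.0000
2×2 solve → P = (1.0000, 4.0000)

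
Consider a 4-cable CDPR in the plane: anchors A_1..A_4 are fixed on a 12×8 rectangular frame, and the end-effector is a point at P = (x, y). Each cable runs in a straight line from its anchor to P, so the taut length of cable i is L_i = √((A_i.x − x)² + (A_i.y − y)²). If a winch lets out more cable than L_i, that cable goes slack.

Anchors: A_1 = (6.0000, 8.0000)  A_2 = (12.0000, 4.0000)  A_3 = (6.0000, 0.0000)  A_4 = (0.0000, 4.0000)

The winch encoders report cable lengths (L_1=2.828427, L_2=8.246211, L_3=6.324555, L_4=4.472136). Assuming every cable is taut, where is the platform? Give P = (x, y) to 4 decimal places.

circle eqns → linear via eq_j − eq_1; set q_j = A_j·A_j − L_j²
q_1 = 36.0000+64.0000−8.0000 = 92.0000
-12.0000·x + 8.0000·y = q_1−q_2 = 0.0000
0.0000·x + 16.0000·y = q_1−q_3 = 96.0000
12.0000·x + 8.0000·y = q_1−q_4 = 96.0000
solve first two rows → x=4.0000, y=6.0000
check cable 4: ‖A_4−P‖² = 20.0000 ≈ L_4² = 20.0000 ✓

(4.0000, 6.0000)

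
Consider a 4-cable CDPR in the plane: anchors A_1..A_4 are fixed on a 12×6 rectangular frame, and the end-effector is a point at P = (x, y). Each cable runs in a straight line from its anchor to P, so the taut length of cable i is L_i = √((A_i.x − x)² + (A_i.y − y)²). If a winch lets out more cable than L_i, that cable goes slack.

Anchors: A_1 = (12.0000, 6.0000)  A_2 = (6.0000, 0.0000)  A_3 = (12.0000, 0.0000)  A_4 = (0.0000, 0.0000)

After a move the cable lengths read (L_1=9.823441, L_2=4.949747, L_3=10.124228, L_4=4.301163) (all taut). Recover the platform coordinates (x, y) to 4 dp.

circle eqns → linear via eq_j − eq_1; set k_j = A_j·A_j − L_j²
k_1 = 144.0000+36.0000−96.5000 = 83.5000
12.0000·x + 12.0000·y = k_1−k_2 = 72.0000
0.0000·x + 12.0000·y = k_1−k_3 = 42.0000
24.0000·x + 12.0000·y = k_1−k_4 = 102.0000
solve first two rows → x=2.5000, y=3.5000
check cable 4: ‖A_4−P‖² = 18.5000 ≈ L_4² = 18.5000 ✓

(2.5000, 3.5000)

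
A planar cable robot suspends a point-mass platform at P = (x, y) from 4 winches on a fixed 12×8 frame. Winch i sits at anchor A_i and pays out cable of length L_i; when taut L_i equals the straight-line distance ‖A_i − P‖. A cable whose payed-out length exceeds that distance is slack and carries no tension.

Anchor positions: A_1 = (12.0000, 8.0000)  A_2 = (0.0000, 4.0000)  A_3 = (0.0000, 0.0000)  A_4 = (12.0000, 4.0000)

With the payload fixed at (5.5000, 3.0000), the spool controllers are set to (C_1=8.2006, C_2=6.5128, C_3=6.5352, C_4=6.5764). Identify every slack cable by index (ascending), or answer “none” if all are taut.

cable 1: L_1 = ‖A_1−P‖ = 8.2006;  C_1 = 8.2006 → taut
cable 2: L_2 = ‖A_2−P‖ = 5.5902;  C_2 = 6.5128 → slack
cable 3: L_3 = ‖A_3−P‖ = 6.2650;  C_3 = 6.5352 → slack
cable 4: L_4 = ‖A_4−P‖ = 6.5765;  C_4 = 6.5764 → taut

2, 3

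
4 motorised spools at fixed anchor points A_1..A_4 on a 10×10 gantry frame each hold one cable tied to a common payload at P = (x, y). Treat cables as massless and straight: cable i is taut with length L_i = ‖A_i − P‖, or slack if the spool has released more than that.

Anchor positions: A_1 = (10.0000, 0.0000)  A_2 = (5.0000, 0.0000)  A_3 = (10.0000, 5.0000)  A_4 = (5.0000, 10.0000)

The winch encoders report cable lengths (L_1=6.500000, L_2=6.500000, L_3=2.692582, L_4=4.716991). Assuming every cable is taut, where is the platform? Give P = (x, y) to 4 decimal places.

(7.5000, 6.0000)

each cable: (A_i−P)·(A_i−P) = L_i²; let q_i = ‖A_i‖²−L_i²
q_1 = 100.0000+0.0000−42.2500 = 57.7500
row 1: 10.0000x + 0.0000y = 75.0000  (q_2=-17.2500)
row 2: 0.0000x − 10.0000y = -60.0000  (q_3=117.7500)
row 3: 10.0000x − 20.0000y = -45.0000  (q_4=102.7500)
Cramer on rows 1–2 → x = 7.5000, y = 6.0000
check cable 4: ‖A_4−P‖² = 22.2500 ≈ L_4² = 22.2500 ✓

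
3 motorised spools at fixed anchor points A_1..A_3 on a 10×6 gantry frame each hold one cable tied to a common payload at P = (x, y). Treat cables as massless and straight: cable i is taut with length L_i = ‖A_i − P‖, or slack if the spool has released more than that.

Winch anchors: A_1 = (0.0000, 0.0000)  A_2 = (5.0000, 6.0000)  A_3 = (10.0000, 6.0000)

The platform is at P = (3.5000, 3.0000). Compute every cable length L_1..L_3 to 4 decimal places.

(4.6098, 3.3541, 7.1589)

L_1 = √((0.0000−3.5000)² + (0.0000−3.0000)²) = 4.6098
L_2 = √((5.0000−3.5000)² + (6.0000−3.0000)²) = 3.3541
L_3 = √((10.0000−3.5000)² + (6.0000−3.0000)²) = 7.1589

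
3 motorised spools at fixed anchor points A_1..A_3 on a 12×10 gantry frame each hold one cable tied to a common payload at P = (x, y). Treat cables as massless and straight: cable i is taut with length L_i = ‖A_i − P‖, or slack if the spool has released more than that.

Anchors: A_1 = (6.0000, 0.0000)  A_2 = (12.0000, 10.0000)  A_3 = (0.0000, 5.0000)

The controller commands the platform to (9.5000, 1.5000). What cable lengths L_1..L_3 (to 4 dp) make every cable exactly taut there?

L_1: Δ = A_1−P = (-3.5000, -1.5000) → ‖Δ‖ = √14.5000 = 3.8079
L_2: Δ = A_2−P = (2.5000, 8.5000) → ‖Δ‖ = √78.5000 = 8.8600
L_3: Δ = A_3−P = (-9.5000, 3.5000) → ‖Δ‖ = √102.5000 = 10.1242

(3.8079, 8.8600, 10.1242)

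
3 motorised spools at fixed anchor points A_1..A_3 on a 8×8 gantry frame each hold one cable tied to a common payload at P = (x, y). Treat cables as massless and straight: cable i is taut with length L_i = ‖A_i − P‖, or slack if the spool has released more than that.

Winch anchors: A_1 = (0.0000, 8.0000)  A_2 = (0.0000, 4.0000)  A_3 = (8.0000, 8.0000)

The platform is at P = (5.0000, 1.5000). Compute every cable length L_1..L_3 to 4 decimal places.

cable 1: Δx=-5.0000, Δy=6.5000; L_1 = √(Δx²+Δy²) = 8.2006
cable 2: Δx=-5.0000, Δy=2.5000; L_2 = √(Δx²+Δy²) = 5.5902
cable 3: Δx=3.0000, Δy=6.5000; L_3 = √(Δx²+Δy²) = 7.1589

(8.2006, 5.5902, 7.1589)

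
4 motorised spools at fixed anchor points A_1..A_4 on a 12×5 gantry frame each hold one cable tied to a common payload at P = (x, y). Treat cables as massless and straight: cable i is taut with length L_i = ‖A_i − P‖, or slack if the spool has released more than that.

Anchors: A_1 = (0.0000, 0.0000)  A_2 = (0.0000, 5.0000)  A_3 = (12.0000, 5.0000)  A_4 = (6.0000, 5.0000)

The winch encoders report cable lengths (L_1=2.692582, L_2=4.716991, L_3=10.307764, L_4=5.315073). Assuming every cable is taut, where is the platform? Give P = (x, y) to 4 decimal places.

(2.5000, 1.0000)

each cable: (A_i−P)·(A_i−P) = L_i²; let c_i = ‖A_i‖²−L_i²
c_1 = 0.0000+0.0000−7.2500 = -7.2500
row 1: 0.0000x − 10.0000y = -10.0000  (c_2=2.7500)
row 2: -24.0000x − 10.0000y = -70.0000  (c_3=62.7500)
row 3: -12.0000x − 10.0000y = -40.0000  (c_4=32.7500)
Cramer on rows 1–2 → x = 2.5000, y = 1.0000
check cable 4: ‖A_4−P‖² = 28.2500 ≈ L_4² = 28.2500 ✓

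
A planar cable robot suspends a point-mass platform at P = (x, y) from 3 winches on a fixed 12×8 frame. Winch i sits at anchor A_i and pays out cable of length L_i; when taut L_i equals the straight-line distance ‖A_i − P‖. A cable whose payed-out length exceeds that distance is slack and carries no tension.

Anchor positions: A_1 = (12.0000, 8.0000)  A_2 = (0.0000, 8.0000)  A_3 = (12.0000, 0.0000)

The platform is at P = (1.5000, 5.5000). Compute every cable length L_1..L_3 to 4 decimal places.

L_1 = √((12.0000−1.5000)² + (8.0000−5.5000)²) = 10.7935
L_2 = √((0.0000−1.5000)² + (8.0000−5.5000)²) = 2.9155
L_3 = √((12.0000−1.5000)² + (0.0000−5.5000)²) = 11.8533

(10.7935, 2.9155, 11.8533)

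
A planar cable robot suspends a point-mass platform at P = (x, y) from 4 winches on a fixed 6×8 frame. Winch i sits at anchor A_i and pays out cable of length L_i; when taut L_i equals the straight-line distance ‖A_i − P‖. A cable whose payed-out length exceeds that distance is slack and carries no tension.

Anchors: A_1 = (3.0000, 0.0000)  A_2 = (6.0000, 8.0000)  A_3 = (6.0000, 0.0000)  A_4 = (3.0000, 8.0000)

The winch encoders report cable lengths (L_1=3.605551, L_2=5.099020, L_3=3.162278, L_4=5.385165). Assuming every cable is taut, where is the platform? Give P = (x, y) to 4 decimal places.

expand ‖A_i−P‖²=L_i² and subtract eq 1 (q_i ≔ ‖A_i‖²−L_i²)
q_1 = 9.0000+0.0000−13.0000 = -4.0000
eq1−eq2 → [-6.0000  -16.0000]·P = -78.0000
eq1−eq3 → [-6.0000  0.0000]·P = -30.0000
eq1−eq4 → [0.0000  -16.0000]·P = -48.0000
2×2 solve → P = (5.0000, 3.0000)
check cable 4: ‖A_4−P‖² = 29.0000 ≈ L_4² = 29.0000 ✓

(5.0000, 3.0000)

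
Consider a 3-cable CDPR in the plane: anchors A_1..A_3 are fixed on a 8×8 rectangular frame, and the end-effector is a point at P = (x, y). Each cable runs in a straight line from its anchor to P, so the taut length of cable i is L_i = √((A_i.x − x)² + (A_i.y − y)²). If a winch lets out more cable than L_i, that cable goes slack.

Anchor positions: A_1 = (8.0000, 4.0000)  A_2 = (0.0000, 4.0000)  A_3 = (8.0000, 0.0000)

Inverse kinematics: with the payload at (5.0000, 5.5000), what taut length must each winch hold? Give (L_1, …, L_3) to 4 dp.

L_1: Δ = A_1−P = (3.0000, -1.5000) → ‖Δ‖ = √11.2500 = 3.3541
L_2: Δ = A_2−P = (-5.0000, -1.5000) → ‖Δ‖ = √27.2500 = 5.2202
L_3: Δ = A_3−P = (3.0000, -5.5000) → ‖Δ‖ = √39.2500 = 6.2650

(3.3541, 5.2202, 6.2650)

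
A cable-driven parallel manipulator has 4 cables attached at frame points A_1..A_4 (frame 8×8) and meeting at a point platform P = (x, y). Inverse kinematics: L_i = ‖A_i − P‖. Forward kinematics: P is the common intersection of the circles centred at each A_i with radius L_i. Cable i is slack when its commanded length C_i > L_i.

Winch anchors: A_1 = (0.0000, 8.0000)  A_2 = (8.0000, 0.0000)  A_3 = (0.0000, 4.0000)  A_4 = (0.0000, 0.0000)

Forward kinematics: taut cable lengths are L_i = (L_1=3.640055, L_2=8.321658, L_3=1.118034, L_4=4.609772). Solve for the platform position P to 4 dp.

expand ‖A_i−P‖²=L_i² and subtract eq 1 (c_i ≔ ‖A_i‖²−L_i²)
c_1 = 0.0000+64.0000−13.2500 = 50.7500
eq1−eq2 → [-16.0000  16.0000]·P = 56.0000
eq1−eq3 → [0.0000  8.0000]·P = 36.0000
eq1−eq4 → [0.0000  16.0000]·P = 72.0000
2×2 solve → P = (1.0000, 4.5000)
check cable 4: ‖A_4−P‖² = 21.2500 ≈ L_4² = 21.2500 ✓

(1.0000, 4.5000)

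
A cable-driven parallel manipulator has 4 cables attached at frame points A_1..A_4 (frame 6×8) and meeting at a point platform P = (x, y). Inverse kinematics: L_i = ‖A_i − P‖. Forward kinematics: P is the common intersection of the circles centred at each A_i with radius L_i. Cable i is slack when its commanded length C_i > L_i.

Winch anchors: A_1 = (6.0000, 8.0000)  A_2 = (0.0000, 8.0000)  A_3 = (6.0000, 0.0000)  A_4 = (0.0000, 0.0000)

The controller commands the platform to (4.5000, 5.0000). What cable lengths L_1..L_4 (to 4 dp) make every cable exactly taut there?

(3.3541, 5.4083, 5.2202, 6.7268)

cable 1: Δx=1.5000, Δy=3.0000; L_1 = √(Δx²+Δy²) = 3.3541
cable 2: Δx=-4.5000, Δy=3.0000; L_2 = √(Δx²+Δy²) = 5.4083
cable 3: Δx=1.5000, Δy=-5.0000; L_3 = √(Δx²+Δy²) = 5.2202
cable 4: Δx=-4.5000, Δy=-5.0000; L_4 = √(Δx²+Δy²) = 6.7268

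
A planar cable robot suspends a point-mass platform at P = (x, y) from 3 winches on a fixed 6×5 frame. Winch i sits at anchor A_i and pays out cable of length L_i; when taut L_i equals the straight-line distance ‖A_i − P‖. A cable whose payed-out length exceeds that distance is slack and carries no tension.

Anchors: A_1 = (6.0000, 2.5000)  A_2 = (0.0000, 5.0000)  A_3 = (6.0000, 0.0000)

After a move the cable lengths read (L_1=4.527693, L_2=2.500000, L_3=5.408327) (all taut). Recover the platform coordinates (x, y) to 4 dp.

each cable: (A_i−P)·(A_i−P) = L_i²; let k_i = ‖A_i‖²−L_i²
k_1 = 36.0000+6.2500−20.5000 = 21.7500
row 1: 12.0000x − 5.0000y = 3.0000  (k_2=18.7500)
row 2: 0.0000x + 5.0000y = 15.0000  (k_3=6.7500)
Cramer on rows 1–2 → x = 1.5000, y = 3.0000

(1.5000, 3.0000)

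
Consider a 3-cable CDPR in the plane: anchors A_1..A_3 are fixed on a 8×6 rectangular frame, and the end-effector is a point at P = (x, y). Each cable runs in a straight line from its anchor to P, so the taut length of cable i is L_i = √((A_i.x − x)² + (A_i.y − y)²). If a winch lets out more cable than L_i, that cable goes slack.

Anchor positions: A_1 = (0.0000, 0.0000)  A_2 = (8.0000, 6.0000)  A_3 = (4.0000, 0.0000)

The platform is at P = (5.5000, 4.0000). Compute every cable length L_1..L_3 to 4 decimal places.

(6.8007, 3.2016, 4.2720)

L_1 = √((0.0000−5.5000)² + (0.0000−4.0000)²) = 6.8007
L_2 = √((8.0000−5.5000)² + (6.0000−4.0000)²) = 3.2016
L_3 = √((4.0000−5.5000)² + (0.0000−4.0000)²) = 4.2720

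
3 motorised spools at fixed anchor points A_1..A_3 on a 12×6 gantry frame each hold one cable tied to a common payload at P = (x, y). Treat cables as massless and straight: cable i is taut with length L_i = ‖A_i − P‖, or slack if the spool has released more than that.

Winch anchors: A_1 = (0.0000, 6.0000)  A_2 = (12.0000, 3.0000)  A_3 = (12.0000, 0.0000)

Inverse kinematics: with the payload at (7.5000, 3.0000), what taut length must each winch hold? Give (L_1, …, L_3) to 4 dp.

(8.0777, 4.5000, 5.4083)

L_1: Δ = A_1−P = (-7.5000, 3.0000) → ‖Δ‖ = √65.2500 = 8.0777
L_2: Δ = A_2−P = (4.5000, 0.0000) → ‖Δ‖ = √20.2500 = 4.5000
L_3: Δ = A_3−P = (4.5000, -3.0000) → ‖Δ‖ = √29.2500 = 5.4083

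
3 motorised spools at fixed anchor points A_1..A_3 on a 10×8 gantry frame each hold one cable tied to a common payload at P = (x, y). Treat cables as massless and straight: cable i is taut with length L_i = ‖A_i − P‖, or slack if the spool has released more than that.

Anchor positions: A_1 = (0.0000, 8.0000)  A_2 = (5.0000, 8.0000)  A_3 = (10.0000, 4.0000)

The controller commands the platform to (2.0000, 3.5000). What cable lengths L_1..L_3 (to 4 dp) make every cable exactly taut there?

(4.9244, 5.4083, 8.0156)

L_1: Δ = A_1−P = (-2.0000, 4.5000) → ‖Δ‖ = √24.2500 = 4.9244
L_2: Δ = A_2−P = (3.0000, 4.5000) → ‖Δ‖ = √29.2500 = 5.4083
L_3: Δ = A_3−P = (8.0000, 0.5000) → ‖Δ‖ = √64.2500 = 8.0156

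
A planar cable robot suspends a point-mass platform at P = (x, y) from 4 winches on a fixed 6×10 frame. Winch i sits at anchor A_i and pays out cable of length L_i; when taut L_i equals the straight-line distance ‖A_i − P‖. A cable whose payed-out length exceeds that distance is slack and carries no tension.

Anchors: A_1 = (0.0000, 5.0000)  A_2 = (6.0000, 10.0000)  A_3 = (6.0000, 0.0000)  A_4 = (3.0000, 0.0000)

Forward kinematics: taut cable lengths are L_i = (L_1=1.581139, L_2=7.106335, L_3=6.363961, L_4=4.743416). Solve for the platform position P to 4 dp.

each cable: (A_i−P)·(A_i−P) = L_i²; let c_i = ‖A_i‖²−L_i²
c_1 = 0.0000+25.0000−2.5000 = 22.5000
row 1: -12.0000x − 10.0000y = -63.0000  (c_2=85.5000)
row 2: -12.0000x + 10.0000y = 27.0000  (c_3=-4.5000)
row 3: -6.0000x + 10.0000y = 36.0000  (c_4=-13.5000)
Cramer on rows 1–2 → x = 1.5000, y = 4.5000
check cable 4: ‖A_4−P‖² = 22.5000 ≈ L_4² = 22.5000 ✓

(1.5000, 4.5000)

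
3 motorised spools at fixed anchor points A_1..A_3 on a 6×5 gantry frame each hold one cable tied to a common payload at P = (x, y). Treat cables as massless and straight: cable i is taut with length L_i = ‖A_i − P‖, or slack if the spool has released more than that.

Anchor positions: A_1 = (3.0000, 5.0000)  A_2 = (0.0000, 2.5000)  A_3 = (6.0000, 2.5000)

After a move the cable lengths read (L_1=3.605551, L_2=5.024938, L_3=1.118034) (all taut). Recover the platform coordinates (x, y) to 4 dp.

expand ‖A_i−P‖²=L_i² and subtract eq 1 (q_i ≔ ‖A_i‖²−L_i²)
q_1 = 9.0000+25.0000−13.0000 = 21.0000
eq1−eq2 → [6.0000  5.0000]·P = 40.0000
eq1−eq3 → [-6.0000  5.0000]·P = -20.0000
2×2 solve → P = (5.0000, 2.0000)

(5.0000, 2.0000)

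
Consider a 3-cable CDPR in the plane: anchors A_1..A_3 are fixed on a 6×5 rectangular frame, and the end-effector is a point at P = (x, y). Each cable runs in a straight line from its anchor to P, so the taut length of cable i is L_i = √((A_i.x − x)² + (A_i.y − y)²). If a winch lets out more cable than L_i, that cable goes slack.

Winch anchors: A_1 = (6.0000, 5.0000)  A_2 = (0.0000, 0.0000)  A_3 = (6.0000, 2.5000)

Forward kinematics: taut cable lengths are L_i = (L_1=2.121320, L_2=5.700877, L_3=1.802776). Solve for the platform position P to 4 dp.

(4.5000, 3.5000)

circle eqns → linear via eq_j − eq_1; set k_j = A_j·A_j − L_j²
k_1 = 36.0000+25.0000−4.5000 = 56.5000
12.0000·x + 10.0000·y = k_1−k_2 = 89.0000
0.0000·x + 5.0000·y = k_1−k_3 = 17.5000
solve first two rows → x=4.5000, y=3.5000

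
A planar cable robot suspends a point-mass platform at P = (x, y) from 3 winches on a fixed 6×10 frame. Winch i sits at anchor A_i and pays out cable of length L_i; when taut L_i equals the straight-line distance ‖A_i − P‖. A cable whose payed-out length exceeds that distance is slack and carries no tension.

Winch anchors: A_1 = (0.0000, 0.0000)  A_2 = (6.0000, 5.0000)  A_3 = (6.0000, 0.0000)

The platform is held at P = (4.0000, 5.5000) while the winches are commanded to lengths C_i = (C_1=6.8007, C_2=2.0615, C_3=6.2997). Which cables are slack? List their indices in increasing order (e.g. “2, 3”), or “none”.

cable 1: √((-4.0000)²+(-5.5000)²)=6.8007, C_1=6.8007: taut
cable 2: √((2.0000)²+(-0.5000)²)=2.0616, C_2=2.0615: taut
cable 3: √((2.0000)²+(-5.5000)²)=5.8523, C_3=6.2997: slack

3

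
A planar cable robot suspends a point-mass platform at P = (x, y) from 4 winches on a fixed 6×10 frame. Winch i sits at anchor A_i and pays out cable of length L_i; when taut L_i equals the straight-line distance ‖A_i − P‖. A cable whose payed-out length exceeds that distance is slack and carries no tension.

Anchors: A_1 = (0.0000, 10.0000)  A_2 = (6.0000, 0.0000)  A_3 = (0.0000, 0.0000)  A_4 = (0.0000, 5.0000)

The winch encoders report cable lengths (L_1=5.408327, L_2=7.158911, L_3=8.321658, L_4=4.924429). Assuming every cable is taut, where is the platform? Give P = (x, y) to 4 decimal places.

(4.5000, 7.0000)

circle eqns → linear via eq_j − eq_1; set q_j = A_j·A_j − L_j²
q_1 = 0.0000+100.0000−29.2500 = 70.7500
-12.0000·x + 20.0000·y = q_1−q_2 = 86.0000
0.0000·x + 20.0000·y = q_1−q_3 = 140.0000
0.0000·x + 10.0000·y = q_1−q_4 = 70.0000
solve first two rows → x=4.5000, y=7.0000
check cable 4: ‖A_4−P‖² = 24.2500 ≈ L_4² = 24.2500 ✓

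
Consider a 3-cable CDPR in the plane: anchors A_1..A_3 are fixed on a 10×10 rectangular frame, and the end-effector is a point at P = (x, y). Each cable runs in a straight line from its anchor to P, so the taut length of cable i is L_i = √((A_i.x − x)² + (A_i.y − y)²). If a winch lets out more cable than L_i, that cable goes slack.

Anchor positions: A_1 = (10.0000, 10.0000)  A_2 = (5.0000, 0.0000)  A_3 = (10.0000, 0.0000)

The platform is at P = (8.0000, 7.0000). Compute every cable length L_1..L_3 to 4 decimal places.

L_1 = √((10.0000−8.0000)² + (10.0000−7.0000)²) = 3.6056
L_2 = √((5.0000−8.0000)² + (0.0000−7.0000)²) = 7.6158
L_3 = √((10.0000−8.0000)² + (0.0000−7.0000)²) = 7.2801

(3.6056, 7.6158, 7.2801)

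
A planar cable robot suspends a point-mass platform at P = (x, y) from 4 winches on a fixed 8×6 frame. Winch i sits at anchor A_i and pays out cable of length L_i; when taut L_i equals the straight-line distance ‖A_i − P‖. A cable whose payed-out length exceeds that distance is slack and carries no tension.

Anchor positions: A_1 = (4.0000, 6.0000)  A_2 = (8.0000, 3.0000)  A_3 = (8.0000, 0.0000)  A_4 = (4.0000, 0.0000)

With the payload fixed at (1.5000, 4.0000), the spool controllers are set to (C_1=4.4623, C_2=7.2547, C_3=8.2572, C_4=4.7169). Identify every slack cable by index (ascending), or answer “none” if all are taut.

cable 1: √((2.5000)²+(2.0000)²)=3.2016, C_1=4.4623: slack
cable 2: √((6.5000)²+(-1.0000)²)=6.5765, C_2=7.2547: slack
cable 3: √((6.5000)²+(-4.0000)²)=7.6322, C_3=8.2572: slack
cable 4: √((2.5000)²+(-4.0000)²)=4.7170, C_4=4.7169: taut

1, 2, 3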